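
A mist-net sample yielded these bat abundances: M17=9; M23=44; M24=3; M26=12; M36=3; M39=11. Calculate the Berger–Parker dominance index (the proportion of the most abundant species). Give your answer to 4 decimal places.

Total N = 9+44+3+12+3+11 = 82, so the proportions are 0.109756, 0.536585, 0.036585, 0.146341, 0.036585, 0.134146 (working shown to 6 dp, full precision carried).
The largest proportion is 0.536585, i.e. d = 0.5366 to 4 decimal places.

0.5366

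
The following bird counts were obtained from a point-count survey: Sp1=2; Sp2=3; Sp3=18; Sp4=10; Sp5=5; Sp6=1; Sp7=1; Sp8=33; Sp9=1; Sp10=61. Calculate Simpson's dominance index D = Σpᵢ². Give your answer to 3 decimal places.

0.289

Total N = 2+3+18+10+5+1+1+33+1+61 = 135, so the proportions are 0.01481, 0.02222, 0.13333, 0.07407, 0.03704, 0.00741, 0.00741, 0.24444, 0.00741, 0.45185 (working shown to 5 dp, full precision carried).
D = 0.01481² + 0.02222² + 0.13333² + 0.07407² + 0.03704² + 0.00741² + 0.00741² + 0.24444² + 0.00741² + 0.45185² = 0.00022 + 0.00049 + 0.01778 + 0.00549 + 0.00137 + 0.00005 + 0.00005 + 0.05975 + 0.00005 + 0.20417 = 0.28944.
To 3 decimal places, D = 0.289.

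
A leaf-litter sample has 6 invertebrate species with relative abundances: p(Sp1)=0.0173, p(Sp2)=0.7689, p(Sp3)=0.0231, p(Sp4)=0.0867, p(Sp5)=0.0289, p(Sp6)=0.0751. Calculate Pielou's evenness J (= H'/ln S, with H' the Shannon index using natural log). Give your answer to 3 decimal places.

0.485

H' = −Σ pᵢ ln pᵢ = −((-0.07019) + (-0.20206) + (-0.08704) + (-0.21201) + (-0.10242) + (-0.19443)) = 0.86814 (working shown to 5 dp, full precision carried).
With S = 6 species, ln S = 1.79176, so J = 0.86814/1.79176 = 0.48452, i.e. 0.485 to 3 decimal places.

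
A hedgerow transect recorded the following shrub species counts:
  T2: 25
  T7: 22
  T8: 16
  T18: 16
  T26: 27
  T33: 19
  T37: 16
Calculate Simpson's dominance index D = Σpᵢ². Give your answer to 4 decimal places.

0.1492

Total N = 25+22+16+16+27+19+16 = 141, so the proportions are 0.177305, 0.156028, 0.113475, 0.113475, 0.191489, 0.134752, 0.113475 (working shown to 6 dp, full precision carried).
D = 0.177305² + 0.156028² + 0.113475² + 0.113475² + 0.191489² + 0.134752² + 0.113475² = 0.031437 + 0.024345 + 0.012877 + 0.012877 + 0.036668 + 0.018158 + 0.012877 = 0.149238.
To 4 decimal places, D = 0.1492.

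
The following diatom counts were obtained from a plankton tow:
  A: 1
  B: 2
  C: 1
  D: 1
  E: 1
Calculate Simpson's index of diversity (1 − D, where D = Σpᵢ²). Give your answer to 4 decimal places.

0.7778

Total N = 1+2+1+1+1 = 6, so the proportions are 0.166667, 0.333333, 0.166667, 0.166667, 0.166667 (working shown to 6 dp, full precision carried).
D = 0.166667² + 0.333333² + 0.166667² + 0.166667² + 0.166667² = 0.027778 + 0.111111 + 0.027778 + 0.027778 + 0.027778 = 0.222222.
So 1 − D = 0.777778, i.e. 0.7778 to 4 decimal places.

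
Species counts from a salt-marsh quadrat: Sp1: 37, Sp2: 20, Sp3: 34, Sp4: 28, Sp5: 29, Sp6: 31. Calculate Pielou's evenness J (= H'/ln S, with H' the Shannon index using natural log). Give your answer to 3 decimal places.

Total N = 37+20+34+28+29+31 = 179, so the proportions are 0.2067, 0.11173, 0.18994, 0.15642, 0.16201, 0.17318 (working shown to 5 dp, full precision carried).
H' = −Σ pᵢ ln pᵢ = −((-0.32586) + (-0.24488) + (-0.31550) + (-0.29020) + (-0.29487) + (-0.30366)) = 1.77497.
With S = 6 species, ln S = 1.79176, so J = 1.77497/1.79176 = 0.99063, i.e. 0.991 to 3 decimal places.

0.991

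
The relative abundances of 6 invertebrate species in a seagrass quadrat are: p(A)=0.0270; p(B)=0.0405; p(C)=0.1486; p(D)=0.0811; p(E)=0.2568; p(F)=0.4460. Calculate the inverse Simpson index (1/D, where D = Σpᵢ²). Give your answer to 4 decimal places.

3.3796

D = 0.027² + 0.0405² + 0.1486² + 0.0811² + 0.2568² + 0.446² = 0.00072900 + 0.00164025 + 0.02208196 + 0.00657721 + 0.06594624 + 0.19891600 = 0.29589066 (working shown to 8 dp, full precision carried).
So 1/D = 3.379627, i.e. 3.3796 to 4 decimal places.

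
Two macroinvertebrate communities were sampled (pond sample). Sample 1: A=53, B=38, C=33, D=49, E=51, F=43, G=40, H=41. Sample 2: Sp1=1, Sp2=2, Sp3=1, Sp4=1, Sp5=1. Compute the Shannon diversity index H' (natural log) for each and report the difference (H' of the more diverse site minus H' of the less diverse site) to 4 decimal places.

0.5076

Sample 1: N=348, proportions 0.1522989, 0.1091954, 0.0948276, 0.1408046, 0.1465517, 0.1235632, 0.1149425, 0.1178161, giving H' = 2.0682828 (working shown to 7 dp, full precision carried).
Sample 2: N=6, proportions 0.1666667, 0.3333333, 0.1666667, 0.1666667, 0.1666667, giving H' = 1.5607104.
Difference = |2.0682828 − 1.5607104| = 0.5075724, i.e. 0.5076 to 4 decimal places.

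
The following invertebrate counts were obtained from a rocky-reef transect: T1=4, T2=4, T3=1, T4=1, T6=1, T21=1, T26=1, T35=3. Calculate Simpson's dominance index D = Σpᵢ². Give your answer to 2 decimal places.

Total N = 4+4+1+1+1+1+1+3 = 16, so the proportions are 0.25, 0.25, 0.0625, 0.0625, 0.0625, 0.0625, 0.0625, 0.1875 (working shown to 4 dp, full precision carried).
D = 0.25² + 0.25² + 0.0625² + 0.0625² + 0.0625² + 0.0625² + 0.0625² + 0.1875² = 0.0625 + 0.0625 + 0.0039 + 0.0039 + 0.0039 + 0.0039 + 0.0039 + 0.0352 = 0.1797.
To 2 decimal places, D = 0.18.

0.18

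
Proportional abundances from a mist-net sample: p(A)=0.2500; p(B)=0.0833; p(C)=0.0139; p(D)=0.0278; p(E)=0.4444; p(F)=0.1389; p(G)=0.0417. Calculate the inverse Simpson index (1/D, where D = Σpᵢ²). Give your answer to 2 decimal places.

D = 0.25² + 0.0833² + 0.0139² + 0.0278² + 0.4444² + 0.1389² + 0.0417² = 0.062500 + 0.006939 + 0.000193 + 0.000773 + 0.197491 + 0.019293 + 0.001739 = 0.288928 (working shown to 6 dp, full precision carried).
So 1/D = 3.4611, i.e. 3.46 to 2 decimal places.

3.46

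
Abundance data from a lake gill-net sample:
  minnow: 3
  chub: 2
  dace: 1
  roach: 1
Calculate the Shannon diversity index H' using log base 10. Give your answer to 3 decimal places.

Total N = 3+2+1+1 = 7, so the proportions are 0.42857, 0.28571, 0.14286, 0.14286 (working shown to 5 dp, full precision carried).
Each pᵢ log₁₀ pᵢ term: 0.42857×(-0.36798)=-0.15770, 0.28571×(-0.54407)=-0.15545, 0.14286×(-0.84510)=-0.12073, 0.14286×(-0.84510)=-0.12073.
Sum = -0.55461, so H' = 0.555.

0.555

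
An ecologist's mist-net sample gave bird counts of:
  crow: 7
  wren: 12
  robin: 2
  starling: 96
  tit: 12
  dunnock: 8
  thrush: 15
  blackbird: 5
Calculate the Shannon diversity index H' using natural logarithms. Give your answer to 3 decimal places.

1.374

Total N = 7+12+2+96+12+8+15+5 = 157, so the proportions are 0.04459, 0.07643, 0.01274, 0.61146, 0.07643, 0.05096, 0.09554, 0.03185 (working shown to 5 dp, full precision carried).
Each pᵢ ln pᵢ term: 0.04459×(-3.11034)=-0.13868, 0.07643×(-2.57134)=-0.19654, 0.01274×(-4.36310)=-0.05558, 0.61146×(-0.49190)=-0.30078, 0.07643×(-2.57134)=-0.19654, 0.05096×(-2.97680)=-0.15168, 0.09554×(-2.34820)=-0.22435, 0.03185×(-3.44681)=-0.10977.
Sum = -1.37391, so H' = 1.374.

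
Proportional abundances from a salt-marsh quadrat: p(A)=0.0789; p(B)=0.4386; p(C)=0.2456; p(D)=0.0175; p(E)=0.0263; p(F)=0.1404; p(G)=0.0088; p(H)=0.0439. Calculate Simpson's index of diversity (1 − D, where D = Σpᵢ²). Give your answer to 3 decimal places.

D = 0.0789² + 0.4386² + 0.2456² + 0.0175² + 0.0263² + 0.1404² + 0.0088² + 0.0439² = 0.00623 + 0.19237 + 0.06032 + 0.00031 + 0.00069 + 0.01971 + 0.00008 + 0.00193 = 0.28163 (working shown to 5 dp, full precision carried).
So 1 − D = 0.71837, i.e. 0.718 to 3 decimal places.

0.718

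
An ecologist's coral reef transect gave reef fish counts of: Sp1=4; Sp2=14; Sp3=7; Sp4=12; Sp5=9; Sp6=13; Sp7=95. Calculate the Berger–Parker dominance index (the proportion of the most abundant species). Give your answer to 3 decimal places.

Total N = 4+14+7+12+9+13+95 = 154, so the proportions are 0.02597, 0.09091, 0.04545, 0.07792, 0.05844, 0.08442, 0.61688 (working shown to 5 dp, full precision carried).
The largest proportion is 0.61688, i.e. d = 0.617 to 3 decimal places.

0.617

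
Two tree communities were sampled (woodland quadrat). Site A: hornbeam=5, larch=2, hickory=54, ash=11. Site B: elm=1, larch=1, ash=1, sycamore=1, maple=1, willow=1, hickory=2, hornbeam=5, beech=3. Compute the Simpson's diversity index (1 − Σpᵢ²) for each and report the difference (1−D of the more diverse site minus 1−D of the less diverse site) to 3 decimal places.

Site A: N=72, proportions 0.06944, 0.02778, 0.75, 0.15278, giving 1−D = 0.40856 (working shown to 5 dp, full precision carried).
Site B: N=16, proportions 0.0625, 0.0625, 0.0625, 0.0625, 0.0625, 0.0625, 0.125, 0.3125, 0.1875, giving 1−D = 0.82812.
Difference = |0.40856 − 0.82812| = 0.41956, i.e. 0.420 to 3 decimal places.

0.420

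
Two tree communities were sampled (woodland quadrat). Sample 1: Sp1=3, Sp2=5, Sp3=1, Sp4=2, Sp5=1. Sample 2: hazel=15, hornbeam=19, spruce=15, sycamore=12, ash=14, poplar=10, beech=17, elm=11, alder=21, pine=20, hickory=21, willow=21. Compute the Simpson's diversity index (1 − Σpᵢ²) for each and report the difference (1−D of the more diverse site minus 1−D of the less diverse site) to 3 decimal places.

Sample 1: N=12, proportions 0.25, 0.41667, 0.08333, 0.16667, 0.08333, giving 1−D = 0.72222 (working shown to 5 dp, full precision carried).
Sample 2: N=196, proportions 0.07653, 0.09694, 0.07653, 0.06122, 0.07143, 0.05102, 0.08673, 0.05612, 0.10714, 0.10204, 0.10714, 0.10714, giving 1−D = 0.91191.
Difference = |0.72222 − 0.91191| = 0.18969, i.e. 0.190 to 3 decimal places.

0.190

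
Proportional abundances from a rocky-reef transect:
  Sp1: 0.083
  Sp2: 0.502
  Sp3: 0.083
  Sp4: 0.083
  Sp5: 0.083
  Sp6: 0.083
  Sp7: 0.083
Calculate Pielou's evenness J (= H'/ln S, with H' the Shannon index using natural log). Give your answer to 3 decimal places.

H' = −Σ pᵢ ln pᵢ = −((-0.20658) + (-0.34596) + (-0.20658) + (-0.20658) + (-0.20658) + (-0.20658) + (-0.20658)) = 1.58544 (working shown to 5 dp, full precision carried).
With S = 7 species, ln S = 1.94591, so J = 1.58544/1.94591 = 0.81475, i.e. 0.815 to 3 decimal places.

0.815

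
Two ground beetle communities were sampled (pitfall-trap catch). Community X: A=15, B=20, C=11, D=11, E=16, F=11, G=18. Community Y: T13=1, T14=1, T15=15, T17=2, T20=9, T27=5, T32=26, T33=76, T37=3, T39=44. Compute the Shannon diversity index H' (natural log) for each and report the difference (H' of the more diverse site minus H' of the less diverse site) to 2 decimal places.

0.31

Community X: N=102, proportions 0.1471, 0.1961, 0.1078, 0.1078, 0.1569, 0.1078, 0.1765, giving H' = 1.9186 (working shown to 4 dp, full precision carried).
Community Y: N=182, proportions 0.0055, 0.0055, 0.0824, 0.011, 0.0495, 0.0275, 0.1429, 0.4176, 0.0165, 0.2418, giving H' = 1.6135.
Difference = |1.9186 − 1.6135| = 0.3051, i.e. 0.31 to 2 decimal places.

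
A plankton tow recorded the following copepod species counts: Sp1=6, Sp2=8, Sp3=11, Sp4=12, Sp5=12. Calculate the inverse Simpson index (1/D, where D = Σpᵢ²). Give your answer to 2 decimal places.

4.72

Total N = 6+8+11+12+12 = 49, so the proportions are 0.122449, 0.163265, 0.22449, 0.244898, 0.244898 (working shown to 6 dp, full precision carried).
D = 0.122449² + 0.163265² + 0.22449² + 0.244898² + 0.244898² = 0.014994 + 0.026656 + 0.050396 + 0.059975 + 0.059975 = 0.211995.
So 1/D = 4.7171, i.e. 4.72 to 2 decimal places.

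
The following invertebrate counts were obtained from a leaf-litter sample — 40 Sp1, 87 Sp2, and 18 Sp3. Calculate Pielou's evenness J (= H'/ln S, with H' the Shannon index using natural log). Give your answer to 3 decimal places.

Total N = 40+87+18 = 145, so the proportions are 0.27586, 0.6, 0.12414 (working shown to 5 dp, full precision carried).
H' = −Σ pᵢ ln pᵢ = −((-0.35527) + (-0.30650) + (-0.25900)) = 0.92076.
With S = 3 species, ln S = 1.09861, so J = 0.92076/1.09861 = 0.83811, i.e. 0.838 to 3 decimal places.

0.838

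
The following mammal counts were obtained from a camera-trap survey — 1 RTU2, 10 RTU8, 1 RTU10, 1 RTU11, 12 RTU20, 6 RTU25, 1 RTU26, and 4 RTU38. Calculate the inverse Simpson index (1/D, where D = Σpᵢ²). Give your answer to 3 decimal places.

4.320

Total N = 1+10+1+1+12+6+1+4 = 36, so the proportions are 0.0277778, 0.2777778, 0.0277778, 0.0277778, 0.3333333, 0.1666667, 0.0277778, 0.1111111 (working shown to 7 dp, full precision carried).
D = 0.0277778² + 0.2777778² + 0.0277778² + 0.0277778² + 0.3333333² + 0.1666667² + 0.0277778² + 0.1111111² = 0.0007716 + 0.0771605 + 0.0007716 + 0.0007716 + 0.1111111 + 0.0277778 + 0.0007716 + 0.0123457 = 0.2314815.
So 1/D = 4.32000, i.e. 4.320 to 3 decimal places.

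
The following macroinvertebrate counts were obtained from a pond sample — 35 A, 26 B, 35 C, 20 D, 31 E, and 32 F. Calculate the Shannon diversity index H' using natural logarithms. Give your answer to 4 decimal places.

1.7748

Total N = 35+26+35+20+31+32 = 179, so the proportions are 0.195531, 0.145251, 0.195531, 0.111732, 0.173184, 0.178771 (working shown to 6 dp, full precision carried).
Each pᵢ ln pᵢ term: 0.195531×(-1.632038)=-0.319114, 0.145251×(-1.929289)=-0.280232, 0.195531×(-1.632038)=-0.319114, 0.111732×(-2.191654)=-0.244877, 0.173184×(-1.753399)=-0.303661, 0.178771×(-1.721650)=-0.307781.
Sum = -1.774779, so H' = 1.7748.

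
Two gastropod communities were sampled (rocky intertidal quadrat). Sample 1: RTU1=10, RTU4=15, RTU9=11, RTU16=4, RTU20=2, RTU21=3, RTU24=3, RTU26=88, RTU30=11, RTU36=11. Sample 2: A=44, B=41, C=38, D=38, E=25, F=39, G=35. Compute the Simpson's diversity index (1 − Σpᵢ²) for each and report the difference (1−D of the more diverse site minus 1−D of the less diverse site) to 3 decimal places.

Sample 1: N=158, proportions 0.063291, 0.094937, 0.06962, 0.025316, 0.012658, 0.018987, 0.018987, 0.556962, 0.06962, 0.06962, giving 1−D = 0.660711 (working shown to 6 dp, full precision carried).
Sample 2: N=260, proportions 0.169231, 0.157692, 0.146154, 0.146154, 0.096154, 0.15, 0.134615, giving 1−D = 0.853905.
Difference = |0.660711 − 0.853905| = 0.193194, i.e. 0.193 to 3 decimal places.

0.193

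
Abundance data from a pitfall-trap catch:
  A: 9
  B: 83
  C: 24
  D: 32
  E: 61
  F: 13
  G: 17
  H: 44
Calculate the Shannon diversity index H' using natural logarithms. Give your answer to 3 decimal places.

Total N = 9+83+24+32+61+13+17+44 = 283, so the proportions are 0.0318, 0.29329, 0.08481, 0.11307, 0.21555, 0.04594, 0.06007, 0.15548 (working shown to 5 dp, full precision carried).
Each pᵢ ln pᵢ term: 0.0318×(-3.44822)=-0.10966, 0.29329×(-1.22661)=-0.35975, 0.08481×(-2.46739)=-0.20925, 0.11307×(-2.17971)=-0.24647, 0.21555×(-1.53457)=-0.33077, 0.04594×(-3.08050)=-0.14151, 0.06007×(-2.81223)=-0.16893, 0.15548×(-1.86126)=-0.28938.
Sum = -1.85572, so H' = 1.856.

1.856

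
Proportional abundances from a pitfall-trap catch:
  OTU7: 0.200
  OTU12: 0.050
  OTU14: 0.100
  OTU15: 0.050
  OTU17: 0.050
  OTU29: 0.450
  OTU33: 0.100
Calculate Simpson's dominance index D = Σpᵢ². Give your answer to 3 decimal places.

D = 0.2² + 0.05² + 0.1² + 0.05² + 0.05² + 0.45² + 0.1² = 0.04000 + 0.00250 + 0.01000 + 0.00250 + 0.00250 + 0.20250 + 0.01000 = 0.27000 (working shown to 5 dp, full precision carried).
To 3 decimal places, D = 0.270.

0.270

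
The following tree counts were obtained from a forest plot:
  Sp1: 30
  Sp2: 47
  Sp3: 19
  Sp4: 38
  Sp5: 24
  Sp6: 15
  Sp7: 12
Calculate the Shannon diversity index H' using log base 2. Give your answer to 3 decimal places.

Total N = 30+47+19+38+24+15+12 = 185, so the proportions are 0.16216, 0.25405, 0.1027, 0.20541, 0.12973, 0.08108, 0.06486 (working shown to 5 dp, full precision carried).
Each pᵢ log₂ pᵢ term: 0.16216×(-2.62449)=-0.42559, 0.25405×(-1.97679)=-0.50221, 0.1027×(-3.28345)=-0.33722, 0.20541×(-2.28345)=-0.46903, 0.12973×(-2.94642)=-0.38224, 0.08108×(-3.62449)=-0.29388, 0.06486×(-3.94642)=-0.25598.
Sum = -2.66616, so H' = 2.666.

2.666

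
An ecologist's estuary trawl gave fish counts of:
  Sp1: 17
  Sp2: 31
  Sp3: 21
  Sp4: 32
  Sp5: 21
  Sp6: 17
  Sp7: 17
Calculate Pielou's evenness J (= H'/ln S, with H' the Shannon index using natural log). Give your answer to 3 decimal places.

0.982

Total N = 17+31+21+32+21+17+17 = 156, so the proportions are 0.10897, 0.19872, 0.13462, 0.20513, 0.13462, 0.10897, 0.10897 (working shown to 5 dp, full precision carried).
H' = −Σ pᵢ ln pᵢ = −((-0.24156) + (-0.32110) + (-0.26995) + (-0.32495) + (-0.26995) + (-0.24156) + (-0.24156)) = 1.91062.
With S = 7 species, ln S = 1.94591, so J = 1.91062/1.94591 = 0.98186, i.e. 0.982 to 3 decimal places.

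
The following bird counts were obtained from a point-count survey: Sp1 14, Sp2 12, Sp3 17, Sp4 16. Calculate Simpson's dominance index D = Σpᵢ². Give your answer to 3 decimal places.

0.254

Total N = 14+12+17+16 = 59, so the proportions are 0.23729, 0.20339, 0.28814, 0.27119 (working shown to 5 dp, full precision carried).
D = 0.23729² + 0.20339² + 0.28814² + 0.27119² = 0.05631 + 0.04137 + 0.08302 + 0.07354 = 0.25424.
To 3 decimal places, D = 0.254.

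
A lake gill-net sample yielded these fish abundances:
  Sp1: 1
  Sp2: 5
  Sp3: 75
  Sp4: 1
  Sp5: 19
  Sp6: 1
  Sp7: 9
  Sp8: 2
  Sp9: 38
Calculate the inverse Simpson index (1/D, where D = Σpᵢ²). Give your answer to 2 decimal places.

3.02

Total N = 1+5+75+1+19+1+9+2+38 = 151, so the proportions are 0.00662, 0.03311, 0.49669, 0.00662, 0.12583, 0.00662, 0.0596, 0.01325, 0.25166 (working shown to 5 dp, full precision carried).
D = 0.00662² + 0.03311² + 0.49669² + 0.00662² + 0.12583² + 0.00662² + 0.0596² + 0.01325² + 0.25166² = 0.00004 + 0.00110 + 0.24670 + 0.00004 + 0.01583 + 0.00004 + 0.00355 + 0.00018 + 0.06333 = 0.33082.
So 1/D = 3.0228, i.e. 3.02 to 2 decimal places.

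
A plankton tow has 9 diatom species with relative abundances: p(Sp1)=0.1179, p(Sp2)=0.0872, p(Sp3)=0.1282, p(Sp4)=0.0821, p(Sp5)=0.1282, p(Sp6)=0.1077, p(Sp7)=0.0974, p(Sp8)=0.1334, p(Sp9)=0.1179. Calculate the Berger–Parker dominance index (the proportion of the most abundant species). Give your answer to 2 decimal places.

The largest proportion is 0.1334, i.e. d = 0.13 to 2 decimal places.

0.13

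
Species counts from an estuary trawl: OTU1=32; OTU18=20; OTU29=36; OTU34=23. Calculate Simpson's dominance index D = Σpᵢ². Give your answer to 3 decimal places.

0.264

Total N = 32+20+36+23 = 111, so the proportions are 0.28829, 0.18018, 0.32432, 0.20721 (working shown to 5 dp, full precision carried).
D = 0.28829² + 0.18018² + 0.32432² + 0.20721² = 0.08311 + 0.03246 + 0.10519 + 0.04293 = 0.26370.
To 3 decimal places, D = 0.264.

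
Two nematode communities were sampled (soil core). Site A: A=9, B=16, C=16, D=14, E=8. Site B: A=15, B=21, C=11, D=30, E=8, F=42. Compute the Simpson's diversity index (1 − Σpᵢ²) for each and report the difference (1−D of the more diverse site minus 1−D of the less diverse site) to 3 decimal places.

0.003

Site A: N=63, proportions 0.14286, 0.25397, 0.25397, 0.22222, 0.12698, giving 1−D = 0.78508 (working shown to 5 dp, full precision carried).
Site B: N=127, proportions 0.11811, 0.16535, 0.08661, 0.23622, 0.06299, 0.33071, giving 1−D = 0.78207.
Difference = |0.78508 − 0.78207| = 0.00301, i.e. 0.003 to 3 decimal places.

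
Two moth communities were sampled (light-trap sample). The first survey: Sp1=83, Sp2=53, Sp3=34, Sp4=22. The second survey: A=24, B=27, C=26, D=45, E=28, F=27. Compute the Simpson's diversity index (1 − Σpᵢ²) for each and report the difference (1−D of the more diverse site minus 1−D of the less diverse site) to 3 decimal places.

0.131

The first survey: N=192, proportions 0.43229, 0.27604, 0.17708, 0.11458, giving 1−D = 0.69244 (working shown to 5 dp, full precision carried).
The second survey: N=177, proportions 0.13559, 0.15254, 0.14689, 0.25424, 0.15819, 0.15254, giving 1−D = 0.82384.
Difference = |0.69244 − 0.82384| = 0.13140, i.e. 0.131 to 3 decimal places.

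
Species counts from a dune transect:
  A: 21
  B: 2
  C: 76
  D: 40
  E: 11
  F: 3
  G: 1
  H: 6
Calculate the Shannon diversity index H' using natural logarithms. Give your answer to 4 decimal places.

1.4350

Total N = 21+2+76+40+11+3+1+6 = 160, so the proportions are 0.13125, 0.0125, 0.475, 0.25, 0.06875, 0.01875, 0.00625, 0.0375 (working shown to 6 dp, full precision carried).
Each pᵢ ln pᵢ term: 0.13125×(-2.030651)=-0.266523, 0.0125×(-4.382027)=-0.054775, 0.475×(-0.744440)=-0.353609, 0.25×(-1.386294)=-0.346574, 0.06875×(-2.677279)=-0.184063, 0.01875×(-3.976562)=-0.074561, 0.00625×(-5.075174)=-0.031720, 0.0375×(-3.283414)=-0.123128.
Sum = -1.434952, so H' = 1.4350.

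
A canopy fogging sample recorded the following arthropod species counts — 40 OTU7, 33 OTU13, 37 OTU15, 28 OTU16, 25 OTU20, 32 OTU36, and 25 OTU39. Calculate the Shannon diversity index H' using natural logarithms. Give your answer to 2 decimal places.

Total N = 40+33+37+28+25+32+25 = 220, so the proportions are 0.1818, 0.15, 0.1682, 0.1273, 0.1136, 0.1455, 0.1136 (working shown to 4 dp, full precision carried).
Each pᵢ ln pᵢ term: 0.1818×(-1.7047)=-0.3100, 0.15×(-1.8971)=-0.2846, 0.1682×(-1.7827)=-0.2998, 0.1273×(-2.0614)=-0.2624, 0.1136×(-2.1748)=-0.2471, 0.1455×(-1.9279)=-0.2804, 0.1136×(-2.1748)=-0.2471.
Sum = -1.9314, so H' = 1.93.

1.93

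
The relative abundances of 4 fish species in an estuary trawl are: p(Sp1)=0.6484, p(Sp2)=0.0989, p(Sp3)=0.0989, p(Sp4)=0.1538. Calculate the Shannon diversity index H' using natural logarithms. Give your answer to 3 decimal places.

Each pᵢ ln pᵢ term (working shown to 5 dp, full precision carried): 0.6484×(-0.43325)=-0.28092, 0.0989×(-2.31365)=-0.22882, 0.0989×(-2.31365)=-0.22882, 0.1538×(-1.87210)=-0.28793.
Sum = -1.02649, so H' = 1.026.

1.026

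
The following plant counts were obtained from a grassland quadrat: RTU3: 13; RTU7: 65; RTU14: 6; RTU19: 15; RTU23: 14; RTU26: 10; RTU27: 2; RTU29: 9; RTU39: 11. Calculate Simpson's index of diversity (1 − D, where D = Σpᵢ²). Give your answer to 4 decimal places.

Total N = 13+65+6+15+14+10+2+9+11 = 145, so the proportions are 0.089655, 0.448276, 0.041379, 0.103448, 0.096552, 0.068966, 0.013793, 0.062069, 0.075862 (working shown to 6 dp, full precision carried).
D = 0.089655² + 0.448276² + 0.041379² + 0.103448² + 0.096552² + 0.068966² + 0.013793² + 0.062069² + 0.075862² = 0.008038 + 0.200951 + 0.001712 + 0.010702 + 0.009322 + 0.004756 + 0.000190 + 0.003853 + 0.005755 = 0.245279.
So 1 − D = 0.754721, i.e. 0.7547 to 4 decimal places.

0.7547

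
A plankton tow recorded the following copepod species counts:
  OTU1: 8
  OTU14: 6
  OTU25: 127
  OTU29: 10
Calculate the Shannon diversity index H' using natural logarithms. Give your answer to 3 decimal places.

Total N = 8+6+127+10 = 151, so the proportions are 0.05298, 0.03974, 0.84106, 0.06623 (working shown to 5 dp, full precision carried).
Each pᵢ ln pᵢ term: 0.05298×(-2.93784)=-0.15565, 0.03974×(-3.22552)=-0.12817, 0.84106×(-0.17309)=-0.14558, 0.06623×(-2.71469)=-0.17978.
Sum = -0.60918, so H' = 0.609.

0.609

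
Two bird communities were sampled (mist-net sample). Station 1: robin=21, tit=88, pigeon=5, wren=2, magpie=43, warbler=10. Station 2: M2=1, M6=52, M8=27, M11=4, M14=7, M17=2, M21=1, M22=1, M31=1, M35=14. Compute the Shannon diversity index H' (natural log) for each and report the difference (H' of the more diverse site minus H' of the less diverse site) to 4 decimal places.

Station 1: N=169, proportions 0.1242604, 0.5207101, 0.0295858, 0.0118343, 0.2544379, 0.0591716, giving H' = 1.2711321 (working shown to 7 dp, full precision carried).
Station 2: N=110, proportions 0.0090909, 0.4727273, 0.2454545, 0.0363636, 0.0636364, 0.0181818, 0.0090909, 0.0090909, 0.0090909, 0.1272727, giving H' = 1.5009175.
Difference = |1.2711321 − 1.5009175| = 0.2297854, i.e. 0.2298 to 4 decimal places.

0.2298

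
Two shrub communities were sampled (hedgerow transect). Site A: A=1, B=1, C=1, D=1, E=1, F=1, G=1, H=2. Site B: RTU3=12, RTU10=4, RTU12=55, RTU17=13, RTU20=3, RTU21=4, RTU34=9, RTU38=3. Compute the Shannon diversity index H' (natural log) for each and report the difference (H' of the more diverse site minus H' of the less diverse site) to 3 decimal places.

Site A: N=9, proportions 0.111111, 0.111111, 0.111111, 0.111111, 0.111111, 0.111111, 0.111111, 0.222222, giving H' = 2.043192 (working shown to 6 dp, full precision carried).
Site B: N=103, proportions 0.116505, 0.038835, 0.533981, 0.126214, 0.029126, 0.038835, 0.087379, 0.029126, giving H' = 1.517995.
Difference = |2.043192 − 1.517995| = 0.525197, i.e. 0.525 to 3 decimal places.

0.525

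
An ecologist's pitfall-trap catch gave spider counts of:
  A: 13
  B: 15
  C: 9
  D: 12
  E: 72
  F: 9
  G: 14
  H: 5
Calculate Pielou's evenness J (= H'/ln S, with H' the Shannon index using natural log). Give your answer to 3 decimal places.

Total N = 13+15+9+12+72+9+14+5 = 149, so the proportions are 0.08725, 0.10067, 0.0604, 0.08054, 0.48322, 0.0604, 0.09396, 0.03356 (working shown to 5 dp, full precision carried).
H' = −Σ pᵢ ln pᵢ = −((-0.21280) + (-0.23113) + (-0.16953) + (-0.20288) + (-0.35144) + (-0.16953) + (-0.22220) + (-0.11391)) = 1.67342.
With S = 8 species, ln S = 2.07944, so J = 1.67342/2.07944 = 0.80475, i.e. 0.805 to 3 decimal places.

0.805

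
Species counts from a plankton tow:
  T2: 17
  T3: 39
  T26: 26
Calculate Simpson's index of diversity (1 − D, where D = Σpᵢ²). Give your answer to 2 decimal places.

0.63

Total N = 17+39+26 = 82, so the proportions are 0.2073, 0.4756, 0.3171 (working shown to 4 dp, full precision carried).
D = 0.2073² + 0.4756² + 0.3171² = 0.0430 + 0.2262 + 0.1005 = 0.3697.
So 1 − D = 0.6303, i.e. 0.63 to 2 decimal places.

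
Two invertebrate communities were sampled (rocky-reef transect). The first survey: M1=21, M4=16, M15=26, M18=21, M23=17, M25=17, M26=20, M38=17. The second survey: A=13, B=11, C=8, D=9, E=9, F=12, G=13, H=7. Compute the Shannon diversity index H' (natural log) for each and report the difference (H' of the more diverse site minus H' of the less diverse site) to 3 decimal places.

The first survey: N=155, proportions 0.13548, 0.10323, 0.16774, 0.13548, 0.10968, 0.10968, 0.12903, 0.10968, giving H' = 2.06697 (working shown to 5 dp, full precision carried).
The second survey: N=82, proportions 0.15854, 0.13415, 0.09756, 0.10976, 0.10976, 0.14634, 0.15854, 0.08537, giving H' = 2.05682.
Difference = |2.06697 − 2.05682| = 0.01015, i.e. 0.010 to 3 decimal places.

0.010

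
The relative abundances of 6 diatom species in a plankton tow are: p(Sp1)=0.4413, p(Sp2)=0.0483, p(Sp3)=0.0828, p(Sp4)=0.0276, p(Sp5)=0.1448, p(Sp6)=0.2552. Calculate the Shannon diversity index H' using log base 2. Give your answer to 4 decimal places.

2.0790

Each pᵢ log₂ pᵢ term (working shown to 6 dp, full precision carried): 0.4413×(-1.180168)=-0.520808, 0.0483×(-4.371833)=-0.211160, 0.0828×(-3.594225)=-0.297602, 0.0276×(-5.179188)=-0.142946, 0.1448×(-2.787866)=-0.403683, 0.2552×(-1.970300)=-0.502821.
Sum = -2.079019, so H' = 2.0790.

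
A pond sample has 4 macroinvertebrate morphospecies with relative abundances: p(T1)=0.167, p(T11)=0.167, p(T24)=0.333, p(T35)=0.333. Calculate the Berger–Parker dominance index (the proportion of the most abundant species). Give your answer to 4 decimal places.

The largest proportion is 0.333, i.e. d = 0.3330 to 4 decimal places.

0.3330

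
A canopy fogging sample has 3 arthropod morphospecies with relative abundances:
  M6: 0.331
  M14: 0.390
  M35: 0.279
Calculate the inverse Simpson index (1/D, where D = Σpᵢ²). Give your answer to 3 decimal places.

2.945

D = 0.331² + 0.39² + 0.279² = 0.109561 + 0.152100 + 0.077841 = 0.339502 (working shown to 6 dp, full precision carried).
So 1/D = 2.94549, i.e. 2.945 to 3 decimal places.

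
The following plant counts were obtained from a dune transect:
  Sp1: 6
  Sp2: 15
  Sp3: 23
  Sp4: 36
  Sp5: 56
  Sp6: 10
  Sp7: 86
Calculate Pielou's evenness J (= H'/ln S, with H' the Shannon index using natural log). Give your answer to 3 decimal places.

Total N = 6+15+23+36+56+10+86 = 232, so the proportions are 0.02586, 0.06466, 0.09914, 0.15517, 0.24138, 0.0431, 0.37069 (working shown to 5 dp, full precision carried).
H' = −Σ pᵢ ln pᵢ = −((-0.09453) + (-0.17707) + (-0.22913) + (-0.28912) + (-0.34309) + (-0.13552) + (-0.36787)) = 1.63633.
With S = 7 species, ln S = 1.94591, so J = 1.63633/1.94591 = 0.84091, i.e. 0.841 to 3 decimal places.

0.841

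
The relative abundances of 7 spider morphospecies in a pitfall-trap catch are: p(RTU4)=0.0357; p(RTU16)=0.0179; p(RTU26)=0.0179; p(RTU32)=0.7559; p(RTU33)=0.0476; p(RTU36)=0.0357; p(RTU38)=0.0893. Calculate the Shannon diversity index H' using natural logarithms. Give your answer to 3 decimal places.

Each pᵢ ln pᵢ term (working shown to 5 dp, full precision carried): 0.0357×(-3.33260)=-0.11897, 0.0179×(-4.02295)=-0.07201, 0.0179×(-4.02295)=-0.07201, 0.7559×(-0.27985)=-0.21154, 0.0476×(-3.04492)=-0.14494, 0.0357×(-3.33260)=-0.11897, 0.0893×(-2.41575)=-0.21573.
Sum = -0.95417, so H' = 0.954.

0.954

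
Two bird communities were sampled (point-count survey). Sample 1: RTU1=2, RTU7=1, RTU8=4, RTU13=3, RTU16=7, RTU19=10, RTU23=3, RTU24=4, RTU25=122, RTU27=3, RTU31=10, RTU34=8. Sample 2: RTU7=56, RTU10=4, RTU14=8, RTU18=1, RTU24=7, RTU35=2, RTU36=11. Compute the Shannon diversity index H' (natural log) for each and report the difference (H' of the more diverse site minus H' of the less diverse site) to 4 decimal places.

Sample 1: N=177, proportions 0.0112994, 0.0056497, 0.0225989, 0.0169492, 0.039548, 0.0564972, 0.0169492, 0.0225989, 0.6892655, 0.0169492, 0.0564972, 0.0451977, giving H' = 1.3074303 (working shown to 7 dp, full precision carried).
Sample 2: N=89, proportions 0.6292135, 0.0449438, 0.0898876, 0.011236, 0.0786517, 0.0224719, 0.1235955, giving H' = 1.2416148.
Difference = |1.3074303 − 1.2416148| = 0.0658155, i.e. 0.0658 to 4 decimal places.

0.0658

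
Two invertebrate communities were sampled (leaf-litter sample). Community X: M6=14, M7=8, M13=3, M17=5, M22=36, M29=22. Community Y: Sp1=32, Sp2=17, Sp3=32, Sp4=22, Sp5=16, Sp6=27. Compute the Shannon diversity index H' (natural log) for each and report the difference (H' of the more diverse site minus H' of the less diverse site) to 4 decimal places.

0.2546

Community X: N=88, proportions 0.159091, 0.090909, 0.034091, 0.056818, 0.409091, 0.25, giving H' = 1.500803 (working shown to 6 dp, full precision carried).
Community Y: N=146, proportions 0.219178, 0.116438, 0.219178, 0.150685, 0.109589, 0.184932, giving H' = 1.755362.
Difference = |1.500803 − 1.755362| = 0.254559, i.e. 0.2546 to 4 decimal places.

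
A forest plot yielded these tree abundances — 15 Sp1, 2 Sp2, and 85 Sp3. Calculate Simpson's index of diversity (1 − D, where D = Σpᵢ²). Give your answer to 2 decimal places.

Total N = 15+2+85 = 102, so the proportions are 0.1471, 0.0196, 0.8333 (working shown to 4 dp, full precision carried).
D = 0.1471² + 0.0196² + 0.8333² = 0.0216 + 0.0004 + 0.6944 = 0.7165.
So 1 − D = 0.2835, i.e. 0.28 to 2 decimal places.

0.28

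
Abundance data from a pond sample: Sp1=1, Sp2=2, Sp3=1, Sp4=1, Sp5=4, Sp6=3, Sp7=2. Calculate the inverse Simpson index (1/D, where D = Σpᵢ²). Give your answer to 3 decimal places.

5.444

Total N = 1+2+1+1+4+3+2 = 14, so the proportions are 0.0714286, 0.1428571, 0.0714286, 0.0714286, 0.2857143, 0.2142857, 0.1428571 (working shown to 7 dp, full precision carried).
D = 0.0714286² + 0.1428571² + 0.0714286² + 0.0714286² + 0.2857143² + 0.2142857² + 0.1428571² = 0.0051020 + 0.0204082 + 0.0051020 + 0.0051020 + 0.0816327 + 0.0459184 + 0.0204082 = 0.1836735.
So 1/D = 5.44444, i.e. 5.444 to 3 decimal places.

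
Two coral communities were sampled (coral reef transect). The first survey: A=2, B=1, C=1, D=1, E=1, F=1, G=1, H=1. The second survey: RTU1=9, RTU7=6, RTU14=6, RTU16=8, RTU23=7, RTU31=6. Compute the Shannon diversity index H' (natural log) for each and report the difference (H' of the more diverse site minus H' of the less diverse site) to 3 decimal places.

The first survey: N=9, proportions 0.2222222, 0.1111111, 0.1111111, 0.1111111, 0.1111111, 0.1111111, 0.1111111, 0.1111111, giving H' = 2.0431919 (working shown to 7 dp, full precision carried).
The second survey: N=42, proportions 0.2142857, 0.1428571, 0.1428571, 0.1904762, 0.1666667, 0.1428571, giving H' = 1.7785364.
Difference = |2.0431919 − 1.7785364| = 0.2646555, i.e. 0.265 to 3 decimal places.

0.265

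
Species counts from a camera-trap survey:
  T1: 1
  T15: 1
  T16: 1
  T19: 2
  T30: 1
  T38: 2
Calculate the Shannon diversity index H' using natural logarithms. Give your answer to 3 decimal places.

Total N = 1+1+1+2+1+2 = 8, so the proportions are 0.125, 0.125, 0.125, 0.25, 0.125, 0.25 (working shown to 5 dp, full precision carried).
Each pᵢ ln pᵢ term: 0.125×(-2.07944)=-0.25993, 0.125×(-2.07944)=-0.25993, 0.125×(-2.07944)=-0.25993, 0.25×(-1.38629)=-0.34657, 0.125×(-2.07944)=-0.25993, 0.25×(-1.38629)=-0.34657.
Sum = -1.73287, so H' = 1.733.

1.733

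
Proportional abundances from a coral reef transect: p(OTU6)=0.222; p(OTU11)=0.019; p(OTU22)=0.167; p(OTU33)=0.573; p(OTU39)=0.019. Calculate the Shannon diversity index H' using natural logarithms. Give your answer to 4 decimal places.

Each pᵢ ln pᵢ term (working shown to 6 dp, full precision carried): 0.222×(-1.505078)=-0.334127, 0.019×(-3.963316)=-0.075303, 0.167×(-1.789761)=-0.298890, 0.573×(-0.556870)=-0.319086, 0.019×(-3.963316)=-0.075303.
Sum = -1.102710, so H' = 1.1027.

1.1027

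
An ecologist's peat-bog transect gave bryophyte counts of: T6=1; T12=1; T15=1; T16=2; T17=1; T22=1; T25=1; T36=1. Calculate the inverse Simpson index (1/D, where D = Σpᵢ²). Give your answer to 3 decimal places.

Total N = 1+1+1+2+1+1+1+1 = 9, so the proportions are 0.1111111, 0.1111111, 0.1111111, 0.2222222, 0.1111111, 0.1111111, 0.1111111, 0.1111111 (working shown to 7 dp, full precision carried).
D = 0.1111111² + 0.1111111² + 0.1111111² + 0.2222222² + 0.1111111² + 0.1111111² + 0.1111111² + 0.1111111² = 0.0123457 + 0.0123457 + 0.0123457 + 0.0493827 + 0.0123457 + 0.0123457 + 0.0123457 + 0.0123457 = 0.1358025.
So 1/D = 7.36364, i.e. 7.364 to 3 decimal places.

7.364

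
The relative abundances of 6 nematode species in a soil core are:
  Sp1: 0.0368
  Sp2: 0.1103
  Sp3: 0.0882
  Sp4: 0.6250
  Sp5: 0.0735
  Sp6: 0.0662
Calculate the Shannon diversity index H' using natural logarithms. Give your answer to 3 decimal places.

1.244

Each pᵢ ln pᵢ term (working shown to 5 dp, full precision carried): 0.0368×(-3.30226)=-0.12152, 0.1103×(-2.20455)=-0.24316, 0.0882×(-2.42815)=-0.21416, 0.625×(-0.47000)=-0.29375, 0.0735×(-2.61047)=-0.19187, 0.0662×(-2.71507)=-0.17974.
Sum = -1.24421, so H' = 1.244.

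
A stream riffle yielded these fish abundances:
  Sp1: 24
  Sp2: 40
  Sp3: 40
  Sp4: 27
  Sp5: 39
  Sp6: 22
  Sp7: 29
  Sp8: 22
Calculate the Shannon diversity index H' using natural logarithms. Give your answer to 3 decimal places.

Total N = 24+40+40+27+39+22+29+22 = 243, so the proportions are 0.09877, 0.16461, 0.16461, 0.11111, 0.16049, 0.09053, 0.11934, 0.09053 (working shown to 5 dp, full precision carried).
Each pᵢ ln pᵢ term: 0.09877×(-2.31501)=-0.22864, 0.16461×(-1.80418)=-0.29698, 0.16461×(-1.80418)=-0.29698, 0.11111×(-2.19722)=-0.24414, 0.16049×(-1.82950)=-0.29362, 0.09053×(-2.40202)=-0.21747, 0.11934×(-2.12577)=-0.25369, 0.09053×(-2.40202)=-0.21747.
Sum = -2.04900, so H' = 2.049.

2.049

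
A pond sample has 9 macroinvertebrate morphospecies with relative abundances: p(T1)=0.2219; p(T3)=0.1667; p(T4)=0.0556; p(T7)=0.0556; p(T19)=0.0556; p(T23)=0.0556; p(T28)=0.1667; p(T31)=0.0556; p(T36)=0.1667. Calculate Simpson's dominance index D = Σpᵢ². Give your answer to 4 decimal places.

0.1481

D = 0.2219² + 0.1667² + 0.0556² + 0.0556² + 0.0556² + 0.0556² + 0.1667² + 0.0556² + 0.1667² = 0.049240 + 0.027789 + 0.003091 + 0.003091 + 0.003091 + 0.003091 + 0.027789 + 0.003091 + 0.027789 = 0.148063 (working shown to 6 dp, full precision carried).
To 4 decimal places, D = 0.1481.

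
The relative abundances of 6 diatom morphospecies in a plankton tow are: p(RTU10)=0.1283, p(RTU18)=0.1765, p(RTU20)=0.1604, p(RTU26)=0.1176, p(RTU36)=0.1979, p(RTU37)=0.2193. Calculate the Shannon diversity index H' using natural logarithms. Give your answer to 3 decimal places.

1.768

Each pᵢ ln pᵢ term (working shown to 5 dp, full precision carried): 0.1283×(-2.05338)=-0.26345, 0.1765×(-1.73443)=-0.30613, 0.1604×(-1.83008)=-0.29355, 0.1176×(-2.14047)=-0.25172, 0.1979×(-1.61999)=-0.32060, 0.2193×(-1.51731)=-0.33275.
Sum = -1.76819, so H' = 1.768.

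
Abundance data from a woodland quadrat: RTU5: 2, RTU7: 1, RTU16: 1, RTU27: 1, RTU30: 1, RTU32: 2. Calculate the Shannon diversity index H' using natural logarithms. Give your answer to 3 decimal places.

1.733

Total N = 2+1+1+1+1+2 = 8, so the proportions are 0.25, 0.125, 0.125, 0.125, 0.125, 0.25 (working shown to 5 dp, full precision carried).
Each pᵢ ln pᵢ term: 0.25×(-1.38629)=-0.34657, 0.125×(-2.07944)=-0.25993, 0.125×(-2.07944)=-0.25993, 0.125×(-2.07944)=-0.25993, 0.125×(-2.07944)=-0.25993, 0.25×(-1.38629)=-0.34657.
Sum = -1.73287, so H' = 1.733.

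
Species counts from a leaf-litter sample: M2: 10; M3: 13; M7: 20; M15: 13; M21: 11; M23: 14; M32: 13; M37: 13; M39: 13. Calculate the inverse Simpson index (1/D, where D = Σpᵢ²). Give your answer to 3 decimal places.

8.664

Total N = 10+13+20+13+11+14+13+13+13 = 120, so the proportions are 0.0833333, 0.1083333, 0.1666667, 0.1083333, 0.0916667, 0.1166667, 0.1083333, 0.1083333, 0.1083333 (working shown to 7 dp, full precision carried).
D = 0.0833333² + 0.1083333² + 0.1666667² + 0.1083333² + 0.0916667² + 0.1166667² + 0.1083333² + 0.1083333² + 0.1083333² = 0.0069444 + 0.0117361 + 0.0277778 + 0.0117361 + 0.0084028 + 0.0136111 + 0.0117361 + 0.0117361 + 0.0117361 = 0.1154167.
So 1/D = 8.66426, i.e. 8.664 to 3 decimal places.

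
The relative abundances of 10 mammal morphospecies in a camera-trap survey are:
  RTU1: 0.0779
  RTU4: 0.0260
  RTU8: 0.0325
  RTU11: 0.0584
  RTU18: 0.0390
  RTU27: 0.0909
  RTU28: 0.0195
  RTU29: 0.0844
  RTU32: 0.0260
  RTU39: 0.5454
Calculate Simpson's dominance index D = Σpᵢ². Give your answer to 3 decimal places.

D = 0.0779² + 0.026² + 0.0325² + 0.0584² + 0.039² + 0.0909² + 0.0195² + 0.0844² + 0.026² + 0.5454² = 0.00607 + 0.00068 + 0.00106 + 0.00341 + 0.00152 + 0.00826 + 0.00038 + 0.00712 + 0.00068 + 0.29746 = 0.32664 (working shown to 5 dp, full precision carried).
To 3 decimal places, D = 0.327.

0.327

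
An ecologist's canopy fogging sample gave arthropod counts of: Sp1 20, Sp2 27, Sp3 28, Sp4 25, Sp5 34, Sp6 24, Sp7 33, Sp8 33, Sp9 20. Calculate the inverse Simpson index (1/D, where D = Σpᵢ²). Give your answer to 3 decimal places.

Total N = 20+27+28+25+34+24+33+33+20 = 244, so the proportions are 0.0819672, 0.1106557, 0.1147541, 0.102459, 0.1393443, 0.0983607, 0.1352459, 0.1352459, 0.0819672 (working shown to 7 dp, full precision carried).
D = 0.0819672² + 0.1106557² + 0.1147541² + 0.102459² + 0.1393443² + 0.0983607² + 0.1352459² + 0.1352459² + 0.0819672² = 0.0067186 + 0.0122447 + 0.0131685 + 0.0104979 + 0.0194168 + 0.0096748 + 0.0182915 + 0.0182915 + 0.0067186 = 0.1150228.
So 1/D = 8.69393, i.e. 8.694 to 3 decimal places.

8.694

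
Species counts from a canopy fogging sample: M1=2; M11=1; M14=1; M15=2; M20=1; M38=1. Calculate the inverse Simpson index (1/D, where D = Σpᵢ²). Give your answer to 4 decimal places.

5.3333

Total N = 2+1+1+2+1+1 = 8, so the proportions are 0.25, 0.125, 0.125, 0.25, 0.125, 0.125 (working shown to 8 dp, full precision carried).
D = 0.25² + 0.125² + 0.125² + 0.25² + 0.125² + 0.125² = 0.06250000 + 0.01562500 + 0.01562500 + 0.06250000 + 0.01562500 + 0.01562500 = 0.18750000.
So 1/D = 5.333333, i.e. 5.3333 to 4 decimal places.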